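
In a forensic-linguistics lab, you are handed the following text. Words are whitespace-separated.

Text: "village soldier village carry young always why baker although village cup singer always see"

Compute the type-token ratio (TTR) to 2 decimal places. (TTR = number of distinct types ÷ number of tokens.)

N = 14 tokens, V = 11 types.
TTR = V / N = 11 / 14 = 0.79

0.79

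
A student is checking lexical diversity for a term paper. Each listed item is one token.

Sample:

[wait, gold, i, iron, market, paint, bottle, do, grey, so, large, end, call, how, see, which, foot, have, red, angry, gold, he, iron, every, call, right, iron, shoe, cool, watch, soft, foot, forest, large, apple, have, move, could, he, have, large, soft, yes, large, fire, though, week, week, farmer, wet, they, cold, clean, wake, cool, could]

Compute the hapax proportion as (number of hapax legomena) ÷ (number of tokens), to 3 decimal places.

0.536

Frequencies: large:4, iron:3, have:3, gold:2, call:2, foot:2, he:2, cool:2, soft:2, could:2, week:2, wait:1, i:1, market:1, paint:1, bottle:1, do:1, grey:1, so:1, end:1, … (21 more, each freq 1)
Hapax count = 30; token count = 56.
Ratio = 30 / 56 = 0.536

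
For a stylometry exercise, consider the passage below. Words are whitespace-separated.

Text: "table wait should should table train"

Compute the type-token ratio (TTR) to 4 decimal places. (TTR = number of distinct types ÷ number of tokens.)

N = 6 tokens, V = 4 types.
TTR = V / N = 4 / 6 = 0.6667

0.6667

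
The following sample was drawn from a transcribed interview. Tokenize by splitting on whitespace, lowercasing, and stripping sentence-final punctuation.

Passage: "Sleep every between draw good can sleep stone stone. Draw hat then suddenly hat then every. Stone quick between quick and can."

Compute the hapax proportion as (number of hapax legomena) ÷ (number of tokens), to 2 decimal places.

0.14

Frequencies: stone:3, sleep:2, every:2, between:2, draw:2, can:2, hat:2, then:2, quick:2, good:1, suddenly:1, and:1
Hapax count = 3; token count = 22.
Ratio = 3 / 22 = 0.14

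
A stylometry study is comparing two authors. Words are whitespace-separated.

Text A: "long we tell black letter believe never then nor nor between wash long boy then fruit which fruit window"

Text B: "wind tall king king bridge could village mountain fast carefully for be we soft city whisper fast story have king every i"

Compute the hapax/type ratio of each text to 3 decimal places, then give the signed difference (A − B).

-0.162

A: hapax=11, V=15, ratio=0.733
B: hapax=17, V=19, ratio=0.895
Difference = 0.733 − 0.895 = -0.162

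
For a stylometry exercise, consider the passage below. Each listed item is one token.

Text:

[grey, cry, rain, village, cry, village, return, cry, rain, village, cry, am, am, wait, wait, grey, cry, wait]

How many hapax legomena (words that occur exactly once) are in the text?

Frequencies: cry:5, village:3, wait:3, grey:2, rain:2, am:2, return:1
Hapax (freq=1): return

1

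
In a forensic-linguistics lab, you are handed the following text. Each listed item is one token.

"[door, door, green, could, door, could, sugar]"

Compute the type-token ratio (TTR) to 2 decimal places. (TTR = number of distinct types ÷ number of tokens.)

0.57

N = 7 tokens, V = 4 types.
TTR = V / N = 4 / 7 = 0.57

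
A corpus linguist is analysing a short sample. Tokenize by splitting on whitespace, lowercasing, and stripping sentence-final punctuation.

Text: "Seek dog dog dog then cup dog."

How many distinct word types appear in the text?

Distinct types: {cup, dog, seek, then}
V = 4

4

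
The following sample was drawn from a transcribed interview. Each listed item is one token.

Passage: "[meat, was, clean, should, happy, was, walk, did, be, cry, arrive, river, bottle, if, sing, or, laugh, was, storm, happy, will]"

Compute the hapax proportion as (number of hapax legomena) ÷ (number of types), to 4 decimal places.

0.8889

Frequencies: was:3, happy:2, meat:1, clean:1, should:1, walk:1, did:1, be:1, cry:1, arrive:1, river:1, bottle:1, if:1, sing:1, or:1, laugh:1, storm:1, will:1
Hapax count = 16; type count = 18.
Ratio = 16 / 18 = 0.8889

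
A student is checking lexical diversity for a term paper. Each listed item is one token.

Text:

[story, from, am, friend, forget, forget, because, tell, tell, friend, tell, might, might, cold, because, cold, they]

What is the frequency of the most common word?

3

Frequencies: tell:3, friend:2, forget:2, because:2, might:2, cold:2, story:1, from:1, am:1, they:1
Most common: 'tell' with frequency 3.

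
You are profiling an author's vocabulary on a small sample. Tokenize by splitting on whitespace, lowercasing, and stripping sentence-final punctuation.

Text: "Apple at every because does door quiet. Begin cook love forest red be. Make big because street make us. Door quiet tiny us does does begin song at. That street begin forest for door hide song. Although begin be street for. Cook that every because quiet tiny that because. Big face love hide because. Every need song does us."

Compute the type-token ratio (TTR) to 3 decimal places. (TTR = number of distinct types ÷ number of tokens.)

N = 59 tokens, V = 25 types.
TTR = V / N = 25 / 59 = 0.424

0.424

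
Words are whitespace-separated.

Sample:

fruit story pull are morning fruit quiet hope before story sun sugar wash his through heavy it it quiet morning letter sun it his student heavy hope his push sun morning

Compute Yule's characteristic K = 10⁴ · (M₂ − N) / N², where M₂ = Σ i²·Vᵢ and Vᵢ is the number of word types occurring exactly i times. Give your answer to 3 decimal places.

353.798

Frequencies: morning:3, sun:3, his:3, it:3, fruit:2, story:2, quiet:2, hope:2, heavy:2, pull:1, are:1, before:1, sugar:1, wash:1, through:1, letter:1, student:1, push:1
N = 31. Frequency spectrum: V_1=9, V_2=5, V_3=4
M₂ = 1²·9 + 2²·5 + 3²·4 = 65
K = 10000 × (65 − 31) / 31² = 353.798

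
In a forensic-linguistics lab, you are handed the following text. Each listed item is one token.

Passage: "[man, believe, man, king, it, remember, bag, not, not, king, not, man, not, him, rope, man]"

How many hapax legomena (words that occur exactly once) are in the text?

Frequencies: man:4, not:4, king:2, believe:1, it:1, remember:1, bag:1, him:1, rope:1
Hapax (freq=1): bag, believe, him, it, remember, rope

6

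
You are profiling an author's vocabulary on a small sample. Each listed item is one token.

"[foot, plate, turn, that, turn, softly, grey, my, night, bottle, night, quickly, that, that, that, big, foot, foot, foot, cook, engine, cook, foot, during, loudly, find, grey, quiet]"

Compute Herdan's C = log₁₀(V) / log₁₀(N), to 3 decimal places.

0.850

N = 28, V = 17.
log₁₀(V) = 1.230449, log₁₀(N) = 1.447158
C = 1.230449 / 1.447158 = 0.850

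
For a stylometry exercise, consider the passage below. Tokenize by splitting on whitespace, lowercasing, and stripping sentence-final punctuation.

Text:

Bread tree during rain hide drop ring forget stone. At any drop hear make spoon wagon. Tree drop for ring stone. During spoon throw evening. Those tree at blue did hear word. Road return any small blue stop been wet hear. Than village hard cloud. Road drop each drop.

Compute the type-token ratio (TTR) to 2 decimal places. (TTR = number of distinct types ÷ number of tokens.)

0.67

N = 49 tokens, V = 33 types.
TTR = V / N = 33 / 49 = 0.67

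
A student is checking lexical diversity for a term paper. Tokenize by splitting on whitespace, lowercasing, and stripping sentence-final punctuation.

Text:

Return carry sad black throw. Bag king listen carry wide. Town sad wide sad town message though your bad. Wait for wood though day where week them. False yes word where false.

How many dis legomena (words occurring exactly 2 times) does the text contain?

6

Frequencies: sad:3, carry:2, wide:2, town:2, though:2, where:2, false:2, return:1, black:1, throw:1, bag:1, king:1, listen:1, message:1, your:1, bad:1, wait:1, for:1, wood:1, day:1, … (4 more, each freq 1)
Words with frequency 2: carry, false, though, town, where, wide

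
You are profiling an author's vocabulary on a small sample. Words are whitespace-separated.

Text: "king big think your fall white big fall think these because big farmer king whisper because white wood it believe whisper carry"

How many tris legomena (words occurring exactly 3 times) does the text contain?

Frequencies: big:3, king:2, think:2, fall:2, white:2, because:2, whisper:2, your:1, these:1, farmer:1, wood:1, it:1, believe:1, carry:1
Words with frequency 3: big

1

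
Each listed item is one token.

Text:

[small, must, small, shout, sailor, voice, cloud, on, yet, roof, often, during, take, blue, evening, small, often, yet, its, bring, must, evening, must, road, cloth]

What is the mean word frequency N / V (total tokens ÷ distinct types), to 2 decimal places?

N = 25 tokens, V = 18 types.
Mean frequency = N / V = 25 / 18 = 1.39

1.39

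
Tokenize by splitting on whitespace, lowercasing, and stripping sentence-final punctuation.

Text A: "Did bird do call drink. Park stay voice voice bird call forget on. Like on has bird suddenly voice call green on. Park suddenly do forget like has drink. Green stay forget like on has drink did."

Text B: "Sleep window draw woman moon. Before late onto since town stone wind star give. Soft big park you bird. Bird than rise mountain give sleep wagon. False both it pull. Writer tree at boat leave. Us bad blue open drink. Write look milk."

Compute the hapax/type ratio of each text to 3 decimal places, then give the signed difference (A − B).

A: hapax=0, V=14, ratio=0.000
B: hapax=37, V=40, ratio=0.925
Difference = 0.000 − 0.925 = -0.925

-0.925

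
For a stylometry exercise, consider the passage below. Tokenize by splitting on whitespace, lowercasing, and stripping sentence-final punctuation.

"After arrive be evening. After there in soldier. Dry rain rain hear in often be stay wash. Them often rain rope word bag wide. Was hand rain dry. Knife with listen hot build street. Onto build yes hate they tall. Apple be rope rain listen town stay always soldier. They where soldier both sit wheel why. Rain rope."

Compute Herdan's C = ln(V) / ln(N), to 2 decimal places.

0.90

N = 58, V = 39.
ln(V) = 3.663562, ln(N) = 4.060443
C = 3.663562 / 4.060443 = 0.90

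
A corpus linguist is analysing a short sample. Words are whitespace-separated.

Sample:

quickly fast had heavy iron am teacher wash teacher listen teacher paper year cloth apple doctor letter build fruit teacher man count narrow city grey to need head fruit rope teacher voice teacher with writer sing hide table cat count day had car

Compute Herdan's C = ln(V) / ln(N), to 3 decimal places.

N = 43, V = 35.
ln(V) = 3.555348, ln(N) = 3.761200
C = 3.555348 / 3.761200 = 0.945

0.945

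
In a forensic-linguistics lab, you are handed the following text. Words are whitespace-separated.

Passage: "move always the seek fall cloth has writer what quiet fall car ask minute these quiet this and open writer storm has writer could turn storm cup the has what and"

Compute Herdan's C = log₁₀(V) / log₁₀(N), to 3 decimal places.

N = 31, V = 21.
log₁₀(V) = 1.322219, log₁₀(N) = 1.491362
C = 1.322219 / 1.491362 = 0.887

0.887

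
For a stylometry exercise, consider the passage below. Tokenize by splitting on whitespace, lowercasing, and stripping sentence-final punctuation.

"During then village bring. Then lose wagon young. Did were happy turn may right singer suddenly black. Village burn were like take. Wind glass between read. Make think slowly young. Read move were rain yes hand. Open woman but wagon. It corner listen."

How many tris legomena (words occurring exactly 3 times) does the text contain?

1

Frequencies: were:3, then:2, village:2, wagon:2, young:2, read:2, during:1, bring:1, lose:1, did:1, happy:1, turn:1, may:1, right:1, singer:1, suddenly:1, black:1, burn:1, like:1, take:1, … (16 more, each freq 1)
Words with frequency 3: were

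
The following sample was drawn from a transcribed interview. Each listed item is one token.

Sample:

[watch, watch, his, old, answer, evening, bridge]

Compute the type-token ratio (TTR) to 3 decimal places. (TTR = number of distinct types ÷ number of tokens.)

N = 7 tokens, V = 6 types.
TTR = V / N = 6 / 7 = 0.857

0.857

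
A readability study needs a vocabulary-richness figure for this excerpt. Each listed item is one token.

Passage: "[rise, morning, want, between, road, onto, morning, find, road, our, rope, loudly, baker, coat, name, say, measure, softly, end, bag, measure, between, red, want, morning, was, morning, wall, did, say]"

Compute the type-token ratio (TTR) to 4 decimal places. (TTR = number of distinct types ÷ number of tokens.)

0.7333

N = 30 tokens, V = 22 types.
TTR = V / N = 22 / 30 = 0.7333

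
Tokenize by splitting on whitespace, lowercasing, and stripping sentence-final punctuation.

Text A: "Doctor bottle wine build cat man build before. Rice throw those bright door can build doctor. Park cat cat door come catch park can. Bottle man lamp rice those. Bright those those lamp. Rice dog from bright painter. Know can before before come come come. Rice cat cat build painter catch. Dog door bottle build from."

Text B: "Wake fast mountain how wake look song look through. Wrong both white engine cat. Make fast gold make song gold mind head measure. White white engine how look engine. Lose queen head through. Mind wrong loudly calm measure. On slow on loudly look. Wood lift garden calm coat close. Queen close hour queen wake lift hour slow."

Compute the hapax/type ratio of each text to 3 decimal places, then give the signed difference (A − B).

-0.098

A: hapax=3, V=21, ratio=0.143
B: hapax=7, V=29, ratio=0.241
Difference = 0.143 − 0.241 = -0.098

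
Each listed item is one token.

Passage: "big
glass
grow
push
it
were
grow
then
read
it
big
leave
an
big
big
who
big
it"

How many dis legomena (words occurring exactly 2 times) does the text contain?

Frequencies: big:5, it:3, grow:2, glass:1, push:1, were:1, then:1, read:1, leave:1, an:1, who:1
Words with frequency 2: grow

1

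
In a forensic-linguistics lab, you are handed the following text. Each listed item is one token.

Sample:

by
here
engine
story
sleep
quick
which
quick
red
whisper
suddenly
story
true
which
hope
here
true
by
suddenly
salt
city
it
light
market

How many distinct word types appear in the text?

Distinct types: {by, city, engine, here, hope, it, light, market, quick, red, salt, sleep, story, suddenly, true, which, whisper}
V = 17

17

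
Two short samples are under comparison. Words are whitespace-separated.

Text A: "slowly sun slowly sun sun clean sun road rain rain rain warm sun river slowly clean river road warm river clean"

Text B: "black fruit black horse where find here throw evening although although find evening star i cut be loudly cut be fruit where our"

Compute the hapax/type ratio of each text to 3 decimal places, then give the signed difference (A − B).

-0.467

A: hapax=0, V=7, ratio=0.000
B: hapax=7, V=15, ratio=0.467
Difference = 0.000 − 0.467 = -0.467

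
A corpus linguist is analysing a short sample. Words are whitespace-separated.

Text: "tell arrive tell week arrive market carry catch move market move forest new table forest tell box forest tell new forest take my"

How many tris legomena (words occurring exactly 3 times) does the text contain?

Frequencies: tell:4, forest:4, arrive:2, market:2, move:2, new:2, week:1, carry:1, catch:1, table:1, box:1, take:1, my:1
Words with frequency 3: (none)

0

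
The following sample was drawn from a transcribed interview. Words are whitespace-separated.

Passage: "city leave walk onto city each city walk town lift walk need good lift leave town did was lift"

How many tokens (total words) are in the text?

19

Tokens: city, leave, walk, onto, city, each, city, walk, town, lift, walk, need, good, lift, leave, town, did, was, lift
N = 19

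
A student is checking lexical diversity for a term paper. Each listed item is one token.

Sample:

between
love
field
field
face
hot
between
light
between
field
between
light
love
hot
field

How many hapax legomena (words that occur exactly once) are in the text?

Frequencies: between:4, field:4, love:2, hot:2, light:2, face:1
Hapax (freq=1): face

1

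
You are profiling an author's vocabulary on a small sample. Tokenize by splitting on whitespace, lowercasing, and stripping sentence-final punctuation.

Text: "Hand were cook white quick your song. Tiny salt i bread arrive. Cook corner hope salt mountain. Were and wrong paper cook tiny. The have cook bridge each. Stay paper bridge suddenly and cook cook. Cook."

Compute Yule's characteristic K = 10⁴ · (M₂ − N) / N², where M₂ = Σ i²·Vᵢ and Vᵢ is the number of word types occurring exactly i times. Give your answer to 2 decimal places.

416.67

Frequencies: cook:7, were:2, tiny:2, salt:2, and:2, paper:2, bridge:2, hand:1, white:1, quick:1, your:1, song:1, i:1, bread:1, arrive:1, corner:1, hope:1, mountain:1, wrong:1, the:1, … (4 more, each freq 1)
N = 36. Frequency spectrum: V_1=17, V_2=6, V_7=1
M₂ = 1²·17 + 2²·6 + 7²·1 = 90
K = 10000 × (90 − 36) / 36² = 416.67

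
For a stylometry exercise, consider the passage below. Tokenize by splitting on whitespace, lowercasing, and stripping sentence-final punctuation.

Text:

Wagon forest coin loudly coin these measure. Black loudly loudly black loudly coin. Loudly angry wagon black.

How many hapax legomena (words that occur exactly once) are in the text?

4

Frequencies: loudly:5, coin:3, black:3, wagon:2, forest:1, these:1, measure:1, angry:1
Hapax (freq=1): angry, forest, measure, these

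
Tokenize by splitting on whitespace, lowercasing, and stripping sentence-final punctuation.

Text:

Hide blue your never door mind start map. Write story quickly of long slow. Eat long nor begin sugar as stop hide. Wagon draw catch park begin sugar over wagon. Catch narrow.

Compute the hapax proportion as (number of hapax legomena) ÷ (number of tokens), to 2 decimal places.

0.63

Frequencies: hide:2, long:2, begin:2, sugar:2, wagon:2, catch:2, blue:1, your:1, never:1, door:1, mind:1, start:1, map:1, write:1, story:1, quickly:1, of:1, slow:1, eat:1, nor:1, … (6 more, each freq 1)
Hapax count = 20; token count = 32.
Ratio = 20 / 32 = 0.63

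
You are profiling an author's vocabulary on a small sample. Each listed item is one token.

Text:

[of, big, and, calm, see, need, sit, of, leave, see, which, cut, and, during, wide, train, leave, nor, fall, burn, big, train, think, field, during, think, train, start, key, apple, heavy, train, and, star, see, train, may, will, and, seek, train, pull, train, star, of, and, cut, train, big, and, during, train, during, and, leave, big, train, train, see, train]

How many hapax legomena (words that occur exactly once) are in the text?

17

Frequencies: train:12, and:7, big:4, see:4, during:4, of:3, leave:3, cut:2, think:2, star:2, calm:1, need:1, sit:1, which:1, wide:1, nor:1, fall:1, burn:1, field:1, start:1, … (7 more, each freq 1)
Hapax (freq=1): apple, burn, calm, fall, field, heavy, key, may, need, nor, pull, seek, sit, start, which, wide, will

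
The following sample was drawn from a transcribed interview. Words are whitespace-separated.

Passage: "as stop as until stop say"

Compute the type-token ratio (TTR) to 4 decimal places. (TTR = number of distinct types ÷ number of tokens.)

N = 6 tokens, V = 4 types.
TTR = V / N = 4 / 6 = 0.6667

0.6667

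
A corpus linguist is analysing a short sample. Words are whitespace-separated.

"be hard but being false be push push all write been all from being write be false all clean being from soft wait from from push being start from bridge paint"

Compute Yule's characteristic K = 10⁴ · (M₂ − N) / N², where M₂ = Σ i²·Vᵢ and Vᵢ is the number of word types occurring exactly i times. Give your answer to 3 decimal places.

561.915

Frequencies: from:5, being:4, be:3, push:3, all:3, false:2, write:2, hard:1, but:1, been:1, clean:1, soft:1, wait:1, start:1, bridge:1, paint:1
N = 31. Frequency spectrum: V_1=9, V_2=2, V_3=3, V_4=1, V_5=1
M₂ = 1²·9 + 2²·2 + 3²·3 + 4²·1 + 5²·1 = 85
K = 10000 × (85 − 31) / 31² = 561.915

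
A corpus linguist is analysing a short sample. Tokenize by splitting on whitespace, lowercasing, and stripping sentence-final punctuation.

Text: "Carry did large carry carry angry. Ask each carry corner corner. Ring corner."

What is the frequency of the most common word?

4

Frequencies: carry:4, corner:3, did:1, large:1, angry:1, ask:1, each:1, ring:1
Most common: 'carry' with frequency 4.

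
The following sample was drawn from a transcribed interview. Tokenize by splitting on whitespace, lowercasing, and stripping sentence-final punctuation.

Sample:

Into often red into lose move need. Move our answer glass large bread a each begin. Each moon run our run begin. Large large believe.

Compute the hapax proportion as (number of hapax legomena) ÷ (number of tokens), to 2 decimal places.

Frequencies: large:3, into:2, move:2, our:2, each:2, begin:2, run:2, often:1, red:1, lose:1, need:1, answer:1, glass:1, bread:1, a:1, moon:1, believe:1
Hapax count = 10; token count = 25.
Ratio = 10 / 25 = 0.40

0.40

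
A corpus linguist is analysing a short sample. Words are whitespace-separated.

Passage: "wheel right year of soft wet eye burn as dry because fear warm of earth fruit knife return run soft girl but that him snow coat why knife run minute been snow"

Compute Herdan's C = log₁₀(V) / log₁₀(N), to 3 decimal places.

N = 32, V = 27.
log₁₀(V) = 1.431364, log₁₀(N) = 1.505150
C = 1.431364 / 1.505150 = 0.951

0.951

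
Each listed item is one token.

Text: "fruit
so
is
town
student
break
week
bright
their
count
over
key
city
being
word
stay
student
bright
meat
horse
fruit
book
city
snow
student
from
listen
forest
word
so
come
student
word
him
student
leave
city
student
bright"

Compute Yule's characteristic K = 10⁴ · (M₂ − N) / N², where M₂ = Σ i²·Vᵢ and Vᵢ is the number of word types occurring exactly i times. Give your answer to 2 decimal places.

341.88

Frequencies: student:6, bright:3, city:3, word:3, fruit:2, so:2, is:1, town:1, break:1, week:1, their:1, count:1, over:1, key:1, being:1, stay:1, meat:1, horse:1, book:1, snow:1, … (6 more, each freq 1)
N = 39. Frequency spectrum: V_1=20, V_2=2, V_3=3, V_6=1
M₂ = 1²·20 + 2²·2 + 3²·3 + 6²·1 = 91
K = 10000 × (91 − 39) / 39² = 341.88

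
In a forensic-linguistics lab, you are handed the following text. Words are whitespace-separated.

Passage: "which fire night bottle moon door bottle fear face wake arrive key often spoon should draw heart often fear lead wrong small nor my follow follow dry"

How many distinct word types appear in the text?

23

Distinct types: {arrive, bottle, door, draw, dry, face, fear, fire, follow, heart, key, lead, moon, my, night, nor, often, should, small, spoon, wake, which, wrong}
V = 23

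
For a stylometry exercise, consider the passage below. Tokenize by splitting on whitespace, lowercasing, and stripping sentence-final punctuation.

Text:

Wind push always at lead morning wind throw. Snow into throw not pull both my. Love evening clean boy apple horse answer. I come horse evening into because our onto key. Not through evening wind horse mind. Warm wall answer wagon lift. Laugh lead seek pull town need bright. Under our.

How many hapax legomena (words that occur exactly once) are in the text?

Frequencies: wind:3, evening:3, horse:3, lead:2, throw:2, into:2, not:2, pull:2, answer:2, our:2, push:1, always:1, at:1, morning:1, snow:1, both:1, my:1, love:1, clean:1, boy:1, … (18 more, each freq 1)
Hapax (freq=1): always, apple, at, because, both, boy, bright, clean, come, i, key, laugh, lift, love, mind, morning, my, need, onto, push, seek, snow, through, town, under, wagon, wall, warm

28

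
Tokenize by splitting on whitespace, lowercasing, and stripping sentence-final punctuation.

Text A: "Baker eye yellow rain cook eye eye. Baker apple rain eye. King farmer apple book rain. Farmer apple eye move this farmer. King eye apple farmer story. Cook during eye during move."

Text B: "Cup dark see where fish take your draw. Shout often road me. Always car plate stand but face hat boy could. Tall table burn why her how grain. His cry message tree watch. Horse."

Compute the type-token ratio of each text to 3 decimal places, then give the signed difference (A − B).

TTR(A) = 13/32 = 0.406
TTR(B) = 34/34 = 1.000
Difference = 0.406 − 1.000 = -0.594

-0.594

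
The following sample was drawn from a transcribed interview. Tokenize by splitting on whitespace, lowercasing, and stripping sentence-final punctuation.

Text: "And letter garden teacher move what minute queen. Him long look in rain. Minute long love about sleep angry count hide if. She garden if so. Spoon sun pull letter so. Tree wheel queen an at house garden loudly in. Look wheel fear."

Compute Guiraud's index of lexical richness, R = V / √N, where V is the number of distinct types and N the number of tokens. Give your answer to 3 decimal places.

4.880

N = 43, V = 32.
√N = 6.557439
R = 32 / 6.557439 = 4.880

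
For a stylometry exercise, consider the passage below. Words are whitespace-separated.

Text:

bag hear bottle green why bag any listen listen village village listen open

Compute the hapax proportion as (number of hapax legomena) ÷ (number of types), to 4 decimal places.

0.6667

Frequencies: listen:3, bag:2, village:2, hear:1, bottle:1, green:1, why:1, any:1, open:1
Hapax count = 6; type count = 9.
Ratio = 6 / 9 = 0.6667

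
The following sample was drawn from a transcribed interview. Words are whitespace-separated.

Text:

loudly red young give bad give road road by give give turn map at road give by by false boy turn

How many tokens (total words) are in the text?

21

Tokens: loudly, red, young, give, bad, give, road, road, by, give, give, turn, map, at, road, give, by, by, false, boy, turn
N = 21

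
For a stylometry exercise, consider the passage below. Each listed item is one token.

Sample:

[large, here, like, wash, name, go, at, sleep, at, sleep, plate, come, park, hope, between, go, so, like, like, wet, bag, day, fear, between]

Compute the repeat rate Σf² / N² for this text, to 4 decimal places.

Frequencies: like:3, go:2, at:2, sleep:2, between:2, large:1, here:1, wash:1, name:1, plate:1, come:1, park:1, hope:1, so:1, wet:1, bag:1, day:1, fear:1
Σf² = 38; N² = 576
Repeat rate = 38 / 576 = 0.0660

0.0660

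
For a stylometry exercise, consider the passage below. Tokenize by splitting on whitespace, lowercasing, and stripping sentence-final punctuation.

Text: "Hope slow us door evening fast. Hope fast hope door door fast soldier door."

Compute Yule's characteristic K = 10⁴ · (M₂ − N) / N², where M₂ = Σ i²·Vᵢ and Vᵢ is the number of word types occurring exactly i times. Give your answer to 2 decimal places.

1224.49

Frequencies: door:4, hope:3, fast:3, slow:1, us:1, evening:1, soldier:1
N = 14. Frequency spectrum: V_1=4, V_3=2, V_4=1
M₂ = 1²·4 + 3²·2 + 4²·1 = 38
K = 10000 × (38 − 14) / 14² = 1224.49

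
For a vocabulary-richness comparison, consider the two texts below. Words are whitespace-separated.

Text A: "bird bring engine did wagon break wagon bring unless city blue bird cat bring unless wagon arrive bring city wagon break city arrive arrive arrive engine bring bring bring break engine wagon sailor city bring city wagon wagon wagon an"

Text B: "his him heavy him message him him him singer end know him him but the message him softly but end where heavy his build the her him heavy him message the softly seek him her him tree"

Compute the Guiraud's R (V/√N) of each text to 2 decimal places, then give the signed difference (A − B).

A: V=13, N=40, R=2.06
B: V=15, N=37, R=2.47
Difference = 2.06 − 2.47 = -0.41

-0.41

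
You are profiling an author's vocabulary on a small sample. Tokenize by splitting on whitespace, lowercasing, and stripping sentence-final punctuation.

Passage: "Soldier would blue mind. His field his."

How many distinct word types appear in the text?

6

Distinct types: {blue, field, his, mind, soldier, would}
V = 6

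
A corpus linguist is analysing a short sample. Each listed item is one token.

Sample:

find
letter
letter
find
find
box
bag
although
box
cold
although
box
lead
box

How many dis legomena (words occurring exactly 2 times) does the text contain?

2

Frequencies: box:4, find:3, letter:2, although:2, bag:1, cold:1, lead:1
Words with frequency 2: although, letter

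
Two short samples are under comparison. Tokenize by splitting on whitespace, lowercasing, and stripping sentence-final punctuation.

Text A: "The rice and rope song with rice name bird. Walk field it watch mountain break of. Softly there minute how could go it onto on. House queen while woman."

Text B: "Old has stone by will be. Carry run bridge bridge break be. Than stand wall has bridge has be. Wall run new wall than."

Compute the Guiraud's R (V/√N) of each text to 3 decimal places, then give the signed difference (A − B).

A: V=27, N=29, R=5.014
B: V=14, N=24, R=2.858
Difference = 5.014 − 2.858 = 2.156

2.156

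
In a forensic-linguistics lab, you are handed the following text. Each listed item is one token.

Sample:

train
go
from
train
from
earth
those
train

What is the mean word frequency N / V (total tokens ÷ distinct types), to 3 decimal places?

1.600

N = 8 tokens, V = 5 types.
Mean frequency = N / V = 8 / 5 = 1.600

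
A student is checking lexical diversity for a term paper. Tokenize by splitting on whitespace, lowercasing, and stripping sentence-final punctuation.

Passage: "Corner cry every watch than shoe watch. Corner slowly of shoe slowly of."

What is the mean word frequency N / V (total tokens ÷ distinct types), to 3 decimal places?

1.625

N = 13 tokens, V = 8 types.
Mean frequency = N / V = 13 / 8 = 1.625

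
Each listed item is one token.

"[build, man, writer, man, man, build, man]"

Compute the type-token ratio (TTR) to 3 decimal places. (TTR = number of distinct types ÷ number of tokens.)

N = 7 tokens, V = 3 types.
TTR = V / N = 3 / 7 = 0.429

0.429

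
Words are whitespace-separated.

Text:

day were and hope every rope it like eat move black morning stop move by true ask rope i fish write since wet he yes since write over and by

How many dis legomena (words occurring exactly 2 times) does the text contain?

Frequencies: and:2, rope:2, move:2, by:2, write:2, since:2, day:1, were:1, hope:1, every:1, it:1, like:1, eat:1, black:1, morning:1, stop:1, true:1, ask:1, i:1, fish:1, … (4 more, each freq 1)
Words with frequency 2: and, by, move, rope, since, write

6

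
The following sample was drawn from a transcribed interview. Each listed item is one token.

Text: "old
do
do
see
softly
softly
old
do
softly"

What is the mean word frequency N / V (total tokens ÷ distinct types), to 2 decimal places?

N = 9 tokens, V = 4 types.
Mean frequency = N / V = 9 / 4 = 2.25

2.25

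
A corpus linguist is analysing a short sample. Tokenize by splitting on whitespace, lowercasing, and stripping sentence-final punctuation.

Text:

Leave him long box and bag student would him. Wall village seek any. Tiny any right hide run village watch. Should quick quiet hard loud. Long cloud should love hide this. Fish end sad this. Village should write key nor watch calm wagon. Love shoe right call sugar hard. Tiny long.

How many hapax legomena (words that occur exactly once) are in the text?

Frequencies: long:3, village:3, should:3, him:2, any:2, tiny:2, right:2, hide:2, watch:2, hard:2, love:2, this:2, leave:1, box:1, and:1, bag:1, student:1, would:1, wall:1, seek:1, … (16 more, each freq 1)
Hapax (freq=1): and, bag, box, call, calm, cloud, end, fish, key, leave, loud, nor, quick, quiet, run, sad, seek, shoe, student, sugar, wagon, wall, would, write

24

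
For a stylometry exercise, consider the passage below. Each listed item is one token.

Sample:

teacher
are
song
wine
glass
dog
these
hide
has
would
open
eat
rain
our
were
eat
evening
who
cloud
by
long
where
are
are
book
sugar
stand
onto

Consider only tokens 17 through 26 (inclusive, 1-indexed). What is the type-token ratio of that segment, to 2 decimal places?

Segment tokens 17–26: evening, who, cloud, by, long, where, are, are, book, sugar
Segment N = 10, segment V = 9.
TTR = 9 / 10 = 0.90

0.90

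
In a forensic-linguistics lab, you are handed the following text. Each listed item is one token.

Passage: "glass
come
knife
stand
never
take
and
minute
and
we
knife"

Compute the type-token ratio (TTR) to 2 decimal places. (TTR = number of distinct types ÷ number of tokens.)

0.82

N = 11 tokens, V = 9 types.
TTR = V / N = 9 / 11 = 0.82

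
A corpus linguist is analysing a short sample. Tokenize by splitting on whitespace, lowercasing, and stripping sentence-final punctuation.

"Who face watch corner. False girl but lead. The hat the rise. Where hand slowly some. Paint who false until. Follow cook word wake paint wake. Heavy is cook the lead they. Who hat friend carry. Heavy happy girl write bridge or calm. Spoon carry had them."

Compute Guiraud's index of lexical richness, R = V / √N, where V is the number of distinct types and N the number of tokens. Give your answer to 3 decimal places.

N = 47, V = 34.
√N = 6.855655
R = 34 / 6.855655 = 4.959

4.959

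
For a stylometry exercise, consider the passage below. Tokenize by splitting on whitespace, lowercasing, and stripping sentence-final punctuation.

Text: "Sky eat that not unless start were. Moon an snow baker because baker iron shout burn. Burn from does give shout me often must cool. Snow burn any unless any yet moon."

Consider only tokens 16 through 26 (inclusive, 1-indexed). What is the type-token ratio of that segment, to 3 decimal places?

0.909

Segment tokens 16–26: burn, burn, from, does, give, shout, me, often, must, cool, snow
Segment N = 11, segment V = 10.
TTR = 10 / 11 = 0.909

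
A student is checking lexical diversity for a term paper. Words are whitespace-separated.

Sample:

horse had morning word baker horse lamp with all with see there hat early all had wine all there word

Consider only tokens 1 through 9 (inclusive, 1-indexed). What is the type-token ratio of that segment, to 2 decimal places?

0.89

Segment tokens 1–9: horse, had, morning, word, baker, horse, lamp, with, all
Segment N = 9, segment V = 8.
TTR = 8 / 9 = 0.89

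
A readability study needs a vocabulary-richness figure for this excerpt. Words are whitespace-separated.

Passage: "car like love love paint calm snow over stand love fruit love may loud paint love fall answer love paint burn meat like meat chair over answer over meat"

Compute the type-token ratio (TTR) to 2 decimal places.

N = 29 tokens, V = 16 types.
TTR = V / N = 16 / 29 = 0.55

0.55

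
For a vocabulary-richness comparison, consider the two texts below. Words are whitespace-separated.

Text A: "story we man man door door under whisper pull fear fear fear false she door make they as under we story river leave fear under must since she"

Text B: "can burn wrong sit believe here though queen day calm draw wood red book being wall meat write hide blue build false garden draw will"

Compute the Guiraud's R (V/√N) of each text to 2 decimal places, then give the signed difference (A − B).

A: V=17, N=28, R=3.21
B: V=24, N=25, R=4.80
Difference = 3.21 − 4.80 = -1.59

-1.59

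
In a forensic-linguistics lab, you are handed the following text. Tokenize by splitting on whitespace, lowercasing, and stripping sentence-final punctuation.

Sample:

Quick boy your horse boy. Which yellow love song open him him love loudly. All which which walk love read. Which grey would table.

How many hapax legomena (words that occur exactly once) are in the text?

13

Frequencies: which:4, love:3, boy:2, him:2, quick:1, your:1, horse:1, yellow:1, song:1, open:1, loudly:1, all:1, walk:1, read:1, grey:1, would:1, table:1
Hapax (freq=1): all, grey, horse, loudly, open, quick, read, song, table, walk, would, yellow, your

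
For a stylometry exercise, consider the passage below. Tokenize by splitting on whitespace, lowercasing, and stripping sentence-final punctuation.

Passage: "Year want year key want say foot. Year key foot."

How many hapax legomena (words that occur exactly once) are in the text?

Frequencies: year:3, want:2, key:2, foot:2, say:1
Hapax (freq=1): say

1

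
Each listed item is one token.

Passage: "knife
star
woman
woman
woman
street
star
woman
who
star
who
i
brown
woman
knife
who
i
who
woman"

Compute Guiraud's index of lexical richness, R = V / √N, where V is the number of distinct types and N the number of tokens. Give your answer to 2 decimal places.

1.61

N = 19, V = 7.
√N = 4.358899
R = 7 / 4.358899 = 1.61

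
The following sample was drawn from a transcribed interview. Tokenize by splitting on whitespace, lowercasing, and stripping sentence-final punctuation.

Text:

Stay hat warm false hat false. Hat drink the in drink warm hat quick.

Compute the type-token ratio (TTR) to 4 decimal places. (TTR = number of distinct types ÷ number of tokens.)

0.5714

N = 14 tokens, V = 8 types.
TTR = V / N = 8 / 14 = 0.5714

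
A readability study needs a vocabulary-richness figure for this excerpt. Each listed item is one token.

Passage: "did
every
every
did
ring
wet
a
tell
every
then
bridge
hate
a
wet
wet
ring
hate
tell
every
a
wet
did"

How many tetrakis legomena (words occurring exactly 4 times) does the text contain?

2

Frequencies: every:4, wet:4, did:3, a:3, ring:2, tell:2, hate:2, then:1, bridge:1
Words with frequency 4: every, wet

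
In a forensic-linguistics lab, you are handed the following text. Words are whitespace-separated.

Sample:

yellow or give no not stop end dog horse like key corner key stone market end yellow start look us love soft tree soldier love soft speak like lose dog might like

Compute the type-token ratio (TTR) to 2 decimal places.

N = 32 tokens, V = 24 types.
TTR = V / N = 24 / 32 = 0.75

0.75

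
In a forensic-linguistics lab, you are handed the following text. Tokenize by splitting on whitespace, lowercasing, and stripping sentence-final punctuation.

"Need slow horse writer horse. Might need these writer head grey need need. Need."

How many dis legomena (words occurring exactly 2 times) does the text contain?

Frequencies: need:5, horse:2, writer:2, slow:1, might:1, these:1, head:1, grey:1
Words with frequency 2: horse, writer

2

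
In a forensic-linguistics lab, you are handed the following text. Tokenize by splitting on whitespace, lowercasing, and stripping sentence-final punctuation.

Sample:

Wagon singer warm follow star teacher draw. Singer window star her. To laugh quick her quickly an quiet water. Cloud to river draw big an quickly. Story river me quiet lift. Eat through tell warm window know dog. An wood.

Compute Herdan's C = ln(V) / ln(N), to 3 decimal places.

N = 40, V = 28.
ln(V) = 3.332205, ln(N) = 3.688879
C = 3.332205 / 3.688879 = 0.903

0.903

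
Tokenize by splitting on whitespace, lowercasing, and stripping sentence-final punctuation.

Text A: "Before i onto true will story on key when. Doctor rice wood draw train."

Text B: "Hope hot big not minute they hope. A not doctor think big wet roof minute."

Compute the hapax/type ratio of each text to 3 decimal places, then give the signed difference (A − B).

A: hapax=14, V=14, ratio=1.000
B: hapax=7, V=11, ratio=0.636
Difference = 1.000 − 0.636 = 0.364

0.364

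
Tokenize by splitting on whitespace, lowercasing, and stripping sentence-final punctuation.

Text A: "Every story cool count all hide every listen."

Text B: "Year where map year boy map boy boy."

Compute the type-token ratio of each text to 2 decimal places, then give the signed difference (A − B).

0.38

TTR(A) = 7/8 = 0.88
TTR(B) = 4/8 = 0.50
Difference = 0.88 − 0.50 = 0.38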